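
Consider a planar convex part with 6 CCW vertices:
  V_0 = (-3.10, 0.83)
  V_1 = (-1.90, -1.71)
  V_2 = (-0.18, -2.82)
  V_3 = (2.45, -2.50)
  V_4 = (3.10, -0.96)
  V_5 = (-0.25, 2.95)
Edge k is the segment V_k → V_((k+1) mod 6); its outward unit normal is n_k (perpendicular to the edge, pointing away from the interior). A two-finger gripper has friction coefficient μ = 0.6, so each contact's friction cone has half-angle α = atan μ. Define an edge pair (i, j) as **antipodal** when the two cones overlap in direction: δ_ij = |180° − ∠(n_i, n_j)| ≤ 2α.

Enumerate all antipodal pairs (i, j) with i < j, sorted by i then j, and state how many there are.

count = 6; pairs: (0,3), (0,4), (1,4), (2,4), (2,5), (3,5)

α = atan 0.6 = 30.96°;  2α = 61.93°
n_0 = (-0.9042, -0.4272)
n_1 = (-0.5422, -0.8402)
n_2 = (+0.1208, -0.9927)
n_3 = (+0.9213, -0.3889)
n_4 = (+0.7594, +0.6506)
n_5 = (-0.5968, +0.8024)
  (0,1): δ = 148.12°  ·
  (0,2): δ = 108.35°  ·
  (0,3): δ = 48.17°  ✓
  (0,4): δ = 15.30°  ✓
  (0,5): δ = 101.36°  ·
  (1,2): δ = 140.23°  ·
  (1,3): δ = 80.05°  ·
  (1,4): δ = 16.57°  ✓
  (1,5): δ = 69.48°  ·
  (2,3): δ = 119.82°  ·
  (2,4): δ = 56.35°  ✓
  (2,5): δ = 29.71°  ✓
  (3,4): δ = 116.53°  ·
  (3,5): δ = 30.47°  ✓
  (4,5): δ = 93.95°  ·
antipodal pairs: 6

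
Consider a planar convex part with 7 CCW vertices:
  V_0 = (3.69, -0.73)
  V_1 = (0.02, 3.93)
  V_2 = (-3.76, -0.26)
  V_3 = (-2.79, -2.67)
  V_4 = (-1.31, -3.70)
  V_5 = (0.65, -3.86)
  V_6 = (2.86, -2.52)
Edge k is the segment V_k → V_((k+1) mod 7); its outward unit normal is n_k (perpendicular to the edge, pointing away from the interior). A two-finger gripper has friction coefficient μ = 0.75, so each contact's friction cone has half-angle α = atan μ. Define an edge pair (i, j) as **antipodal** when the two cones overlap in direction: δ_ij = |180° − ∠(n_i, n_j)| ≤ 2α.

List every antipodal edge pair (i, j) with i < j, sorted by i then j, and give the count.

α = atan 0.75 = 36.87°;  2α = 73.74°
n_0 = (+0.7856, +0.6187)
n_1 = (-0.7425, +0.6698)
n_2 = (-0.9277, -0.3734)
n_3 = (-0.5712, -0.8208)
n_4 = (-0.0814, -0.9967)
n_5 = (+0.5185, -0.8551)
n_6 = (+0.9072, -0.4207)
  (0,1): δ = 80.28°  ·
  (0,2): δ = 16.30°  ✓
  (0,3): δ = 16.94°  ✓
  (0,4): δ = 47.11°  ✓
  (0,5): δ = 83.01°  ·
  (0,6): δ = 116.90°  ·
  (1,2): δ = 116.02°  ·
  (1,3): δ = 82.78°  ·
  (1,4): δ = 52.61°  ✓
  (1,5): δ = 16.71°  ✓
  (1,6): δ = 17.18°  ✓
  (2,3): δ = 146.76°  ·
  (2,4): δ = 116.59°  ·
  (2,5): δ = 80.69°  ·
  (2,6): δ = 46.80°  ✓
  (3,4): δ = 149.83°  ·
  (3,5): δ = 113.93°  ·
  (3,6): δ = 80.04°  ·
  (4,5): δ = 144.10°  ·
  (4,6): δ = 110.21°  ·
  (5,6): δ = 146.11°  ·
antipodal pairs: 7

count = 7; pairs: (0,2), (0,3), (0,4), (1,4), (1,5), (1,6), (2,6)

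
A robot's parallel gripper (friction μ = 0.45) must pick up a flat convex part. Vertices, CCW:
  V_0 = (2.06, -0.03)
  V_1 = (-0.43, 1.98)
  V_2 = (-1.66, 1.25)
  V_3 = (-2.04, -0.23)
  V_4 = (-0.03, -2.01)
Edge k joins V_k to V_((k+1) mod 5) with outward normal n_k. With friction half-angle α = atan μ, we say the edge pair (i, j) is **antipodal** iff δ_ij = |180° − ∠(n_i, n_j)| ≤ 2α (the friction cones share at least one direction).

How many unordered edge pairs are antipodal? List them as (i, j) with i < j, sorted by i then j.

count = 3; pairs: (0,3), (1,4), (2,4)

α = atan 0.45 = 24.23°;  2α = 48.46°
n_0 = (+0.6281, +0.7781)
n_1 = (-0.5104, +0.8600)
n_2 = (-0.9686, +0.2487)
n_3 = (-0.6630, -0.7486)
n_4 = (+0.6877, -0.7260)
  (0,1): δ = 110.40°  ·
  (0,2): δ = 65.49°  ·
  (0,3): δ = 2.62°  ✓
  (0,4): δ = 82.36°  ·
  (1,2): δ = 135.09°  ·
  (1,3): δ = 72.22°  ·
  (1,4): δ = 12.76°  ✓
  (2,3): δ = 117.13°  ·
  (2,4): δ = 32.15°  ✓
  (3,4): δ = 95.02°  ·
antipodal pairs: 3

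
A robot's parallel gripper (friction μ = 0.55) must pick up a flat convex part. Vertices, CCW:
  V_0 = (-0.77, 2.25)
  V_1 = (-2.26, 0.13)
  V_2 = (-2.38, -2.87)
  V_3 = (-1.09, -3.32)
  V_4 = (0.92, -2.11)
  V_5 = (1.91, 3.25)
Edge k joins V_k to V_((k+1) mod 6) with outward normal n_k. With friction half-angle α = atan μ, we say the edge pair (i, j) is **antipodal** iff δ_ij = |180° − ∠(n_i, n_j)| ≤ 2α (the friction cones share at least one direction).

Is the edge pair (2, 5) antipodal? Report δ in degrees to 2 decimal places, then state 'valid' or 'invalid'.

δ = 39.69°, valid

α = atan 0.55 = 28.81°;  2α = 57.62°
edge 2: e_2 = (+1.29, -0.45);  n_2 = (-0.3294, -0.9442)
edge 5: e_5 = (-2.68, -1.00);  n_5 = (-0.3496, +0.9369)
∠(n_2, n_5) = 140.31°
δ = |180° − 140.31°| = 39.69°
39.69° ≤ 2α = 57.62°  →  valid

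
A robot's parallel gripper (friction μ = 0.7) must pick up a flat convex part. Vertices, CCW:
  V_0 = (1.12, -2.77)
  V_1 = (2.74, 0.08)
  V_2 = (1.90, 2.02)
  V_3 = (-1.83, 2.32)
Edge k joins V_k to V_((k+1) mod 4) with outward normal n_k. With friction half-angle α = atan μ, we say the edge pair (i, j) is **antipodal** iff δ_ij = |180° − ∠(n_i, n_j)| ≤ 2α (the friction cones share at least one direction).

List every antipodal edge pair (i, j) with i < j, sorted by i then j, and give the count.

count = 4; pairs: (0,2), (0,3), (1,3), (2,3)

α = atan 0.7 = 34.99°;  2α = 69.98°
n_0 = (+0.8694, -0.4942)
n_1 = (+0.9177, +0.3973)
n_2 = (+0.0802, +0.9968)
n_3 = (-0.8652, -0.5014)
  (0,1): δ = 126.97°  ·
  (0,2): δ = 64.98°  ✓
  (0,3): δ = 59.71°  ✓
  (1,2): δ = 118.01°  ·
  (1,3): δ = 6.68°  ✓
  (2,3): δ = 55.31°  ✓
antipodal pairs: 4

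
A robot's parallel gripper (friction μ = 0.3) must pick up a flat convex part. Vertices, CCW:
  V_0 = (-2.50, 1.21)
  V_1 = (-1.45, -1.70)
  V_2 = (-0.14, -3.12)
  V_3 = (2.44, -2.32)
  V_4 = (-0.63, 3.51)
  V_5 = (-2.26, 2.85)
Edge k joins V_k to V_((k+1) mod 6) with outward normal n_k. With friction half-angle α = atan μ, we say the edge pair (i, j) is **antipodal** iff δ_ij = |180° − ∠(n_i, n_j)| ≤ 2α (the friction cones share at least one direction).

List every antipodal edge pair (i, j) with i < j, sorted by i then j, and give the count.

count = 3; pairs: (0,3), (1,3), (2,4)

α = atan 0.3 = 16.70°;  2α = 33.40°
n_0 = (-0.9406, -0.3394)
n_1 = (-0.7350, -0.6781)
n_2 = (+0.2962, -0.9551)
n_3 = (+0.8848, +0.4659)
n_4 = (-0.3753, +0.9269)
n_5 = (-0.9895, +0.1448)
  (0,1): δ = 157.15°  ·
  (0,2): δ = 92.61°  ·
  (0,3): δ = 7.93°  ✓
  (0,4): δ = 92.20°  ·
  (0,5): δ = 151.83°  ·
  (1,2): δ = 115.47°  ·
  (1,3): δ = 14.92°  ✓
  (1,4): δ = 69.35°  ·
  (1,5): δ = 128.98°  ·
  (2,3): δ = 79.46°  ·
  (2,4): δ = 4.82°  ✓
  (2,5): δ = 64.45°  ·
  (3,4): δ = 95.73°  ·
  (3,5): δ = 36.10°  ·
  (4,5): δ = 120.37°  ·
antipodal pairs: 3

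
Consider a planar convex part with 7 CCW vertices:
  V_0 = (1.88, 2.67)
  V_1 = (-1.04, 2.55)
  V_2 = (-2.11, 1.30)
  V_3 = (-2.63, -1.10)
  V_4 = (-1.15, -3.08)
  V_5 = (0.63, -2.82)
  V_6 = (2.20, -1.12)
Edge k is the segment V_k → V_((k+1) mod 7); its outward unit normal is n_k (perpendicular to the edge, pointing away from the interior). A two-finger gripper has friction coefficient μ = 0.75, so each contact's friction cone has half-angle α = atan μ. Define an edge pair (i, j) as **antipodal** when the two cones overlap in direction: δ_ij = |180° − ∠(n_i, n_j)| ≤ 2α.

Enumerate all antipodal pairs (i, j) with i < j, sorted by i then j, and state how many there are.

α = atan 0.75 = 36.87°;  2α = 73.74°
n_0 = (-0.0411, +0.9992)
n_1 = (-0.7597, +0.6503)
n_2 = (-0.9773, +0.2118)
n_3 = (-0.8010, -0.5987)
n_4 = (+0.1445, -0.9895)
n_5 = (+0.7346, -0.6785)
n_6 = (+0.9965, +0.0841)
  (0,1): δ = 132.92°  ·
  (0,2): δ = 104.58°  ·
  (0,3): δ = 55.58°  ✓
  (0,4): δ = 5.96°  ✓
  (0,5): δ = 44.92°  ✓
  (0,6): δ = 92.47°  ·
  (1,2): δ = 151.66°  ·
  (1,3): δ = 102.66°  ·
  (1,4): δ = 41.13°  ✓
  (1,5): δ = 2.16°  ✓
  (1,6): δ = 45.39°  ✓
  (2,3): δ = 131.00°  ·
  (2,4): δ = 69.46°  ✓
  (2,5): δ = 30.50°  ✓
  (2,6): δ = 17.05°  ✓
  (3,4): δ = 118.47°  ·
  (3,5): δ = 79.50°  ·
  (3,6): δ = 31.95°  ✓
  (4,5): δ = 141.03°  ·
  (4,6): δ = 93.48°  ·
  (5,6): δ = 132.45°  ·
antipodal pairs: 10

count = 10; pairs: (0,3), (0,4), (0,5), (1,4), (1,5), (1,6), (2,4), (2,5), (2,6), (3,6)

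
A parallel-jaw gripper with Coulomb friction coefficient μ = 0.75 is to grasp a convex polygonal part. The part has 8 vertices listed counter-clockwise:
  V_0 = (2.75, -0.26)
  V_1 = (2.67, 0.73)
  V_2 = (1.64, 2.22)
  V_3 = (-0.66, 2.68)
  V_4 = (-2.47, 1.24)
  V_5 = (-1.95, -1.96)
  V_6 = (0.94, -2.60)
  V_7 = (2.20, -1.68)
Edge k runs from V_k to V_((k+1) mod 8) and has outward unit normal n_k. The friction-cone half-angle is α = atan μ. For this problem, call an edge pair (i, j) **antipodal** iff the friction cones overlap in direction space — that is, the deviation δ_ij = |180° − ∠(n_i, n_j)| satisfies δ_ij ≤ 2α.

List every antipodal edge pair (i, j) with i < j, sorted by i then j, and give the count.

α = atan 0.75 = 36.87°;  2α = 73.74°
n_0 = (+0.9968, +0.0805)
n_1 = (+0.8226, +0.5686)
n_2 = (+0.1961, +0.9806)
n_3 = (-0.6226, +0.7826)
n_4 = (-0.9871, -0.1604)
n_5 = (-0.2162, -0.9763)
n_6 = (+0.5897, -0.8076)
n_7 = (+0.9325, -0.3612)
  (0,1): δ = 149.96°  ·
  (0,2): δ = 105.93°  ·
  (0,3): δ = 56.11°  ✓
  (0,4): δ = 4.61°  ✓
  (0,5): δ = 72.89°  ✓
  (0,6): δ = 121.52°  ·
  (0,7): δ = 154.21°  ·
  (1,2): δ = 135.97°  ·
  (1,3): δ = 86.15°  ·
  (1,4): δ = 25.43°  ✓
  (1,5): δ = 42.86°  ✓
  (1,6): δ = 91.48°  ·
  (1,7): δ = 124.17°  ·
  (2,3): δ = 130.19°  ·
  (2,4): δ = 69.46°  ✓
  (2,5): δ = 1.18°  ✓
  (2,6): δ = 47.45°  ✓
  (2,7): δ = 80.14°  ·
  (3,4): δ = 119.28°  ·
  (3,5): δ = 50.99°  ✓
  (3,6): δ = 2.37°  ✓
  (3,7): δ = 30.32°  ✓
  (4,5): δ = 111.72°  ·
  (4,6): δ = 63.09°  ✓
  (4,7): δ = 30.40°  ✓
  (5,6): δ = 131.38°  ·
  (5,7): δ = 98.69°  ·
  (6,7): δ = 147.31°  ·
antipodal pairs: 13

count = 13; pairs: (0,3), (0,4), (0,5), (1,4), (1,5), (2,4), (2,5), (2,6), (3,5), (3,6), (3,7), (4,6), (4,7)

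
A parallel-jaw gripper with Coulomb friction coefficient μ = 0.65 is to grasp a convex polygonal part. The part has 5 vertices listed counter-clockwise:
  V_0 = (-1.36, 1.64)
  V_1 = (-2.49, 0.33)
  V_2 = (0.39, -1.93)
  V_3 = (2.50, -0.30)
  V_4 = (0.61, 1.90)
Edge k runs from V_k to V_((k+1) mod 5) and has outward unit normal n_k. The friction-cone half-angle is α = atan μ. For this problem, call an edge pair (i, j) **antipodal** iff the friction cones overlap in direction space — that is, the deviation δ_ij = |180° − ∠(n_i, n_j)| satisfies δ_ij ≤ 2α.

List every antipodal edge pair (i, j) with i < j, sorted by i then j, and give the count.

count = 4; pairs: (0,2), (1,3), (1,4), (2,4)

α = atan 0.65 = 33.02°;  2α = 66.05°
n_0 = (-0.7572, +0.6532)
n_1 = (-0.6173, -0.7867)
n_2 = (+0.6113, -0.7914)
n_3 = (+0.7585, +0.6516)
n_4 = (-0.1308, +0.9914)
  (0,1): δ = 87.34°  ·
  (0,2): δ = 11.53°  ✓
  (0,3): δ = 81.45°  ·
  (0,4): δ = 138.30°  ·
  (1,2): δ = 104.19°  ·
  (1,3): δ = 11.21°  ✓
  (1,4): δ = 45.64°  ✓
  (2,3): δ = 87.02°  ·
  (2,4): δ = 30.17°  ✓
  (3,4): δ = 123.15°  ·
antipodal pairs: 4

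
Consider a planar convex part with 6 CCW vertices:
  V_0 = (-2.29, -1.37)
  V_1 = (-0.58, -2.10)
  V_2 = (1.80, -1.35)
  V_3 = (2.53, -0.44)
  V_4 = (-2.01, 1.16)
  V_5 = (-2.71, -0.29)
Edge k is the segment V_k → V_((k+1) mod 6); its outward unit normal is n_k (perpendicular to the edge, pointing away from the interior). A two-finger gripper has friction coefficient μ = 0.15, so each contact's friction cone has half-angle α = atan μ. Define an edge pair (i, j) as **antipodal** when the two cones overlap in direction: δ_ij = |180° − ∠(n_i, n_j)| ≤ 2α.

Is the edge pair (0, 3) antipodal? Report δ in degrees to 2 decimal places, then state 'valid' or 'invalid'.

α = atan 0.15 = 8.53°;  2α = 17.06°
edge 0: e_0 = (+1.71, -0.73);  n_0 = (-0.3926, -0.9197)
edge 3: e_3 = (-4.54, +1.60);  n_3 = (+0.3324, +0.9431)
∠(n_0, n_3) = 176.30°
δ = |180° − 176.30°| = 3.70°
3.70° ≤ 2α = 17.06°  →  valid

δ = 3.70°, valid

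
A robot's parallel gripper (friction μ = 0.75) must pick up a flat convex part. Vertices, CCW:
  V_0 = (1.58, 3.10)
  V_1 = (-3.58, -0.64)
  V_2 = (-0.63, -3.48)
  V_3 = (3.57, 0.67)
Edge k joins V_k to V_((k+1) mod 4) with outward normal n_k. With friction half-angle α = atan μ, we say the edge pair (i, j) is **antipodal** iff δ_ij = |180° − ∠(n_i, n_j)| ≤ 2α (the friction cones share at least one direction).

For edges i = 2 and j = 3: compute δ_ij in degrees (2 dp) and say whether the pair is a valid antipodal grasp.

δ = 95.34°, invalid

α = atan 0.75 = 36.87°;  2α = 73.74°
edge 2: e_2 = (+4.20, +4.15);  n_2 = (+0.7029, -0.7113)
edge 3: e_3 = (-1.99, +2.43);  n_3 = (+0.7737, +0.6336)
∠(n_2, n_3) = 84.66°
δ = |180° − 84.66°| = 95.34°
95.34° > 2α = 73.74°  →  invalid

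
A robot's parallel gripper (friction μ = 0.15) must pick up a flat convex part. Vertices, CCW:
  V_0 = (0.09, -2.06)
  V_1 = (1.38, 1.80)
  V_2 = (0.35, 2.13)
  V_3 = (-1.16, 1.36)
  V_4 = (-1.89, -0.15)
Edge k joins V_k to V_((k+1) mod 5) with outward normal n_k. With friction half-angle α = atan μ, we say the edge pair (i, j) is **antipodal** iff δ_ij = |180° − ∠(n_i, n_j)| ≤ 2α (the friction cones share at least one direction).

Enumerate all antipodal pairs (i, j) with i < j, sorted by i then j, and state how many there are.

count = 1; pairs: (0,3)

α = atan 0.15 = 8.53°;  2α = 17.06°
n_0 = (+0.9484, -0.3170)
n_1 = (+0.3051, +0.9523)
n_2 = (-0.4543, +0.8909)
n_3 = (-0.9003, +0.4352)
n_4 = (-0.6943, -0.7197)
  (0,1): δ = 89.29°  ·
  (0,2): δ = 44.50°  ·
  (0,3): δ = 7.32°  ✓
  (0,4): δ = 64.51°  ·
  (1,2): δ = 135.22°  ·
  (1,3): δ = 98.04°  ·
  (1,4): δ = 26.20°  ·
  (2,3): δ = 142.82°  ·
  (2,4): δ = 70.99°  ·
  (3,4): δ = 108.17°  ·
antipodal pairs: 1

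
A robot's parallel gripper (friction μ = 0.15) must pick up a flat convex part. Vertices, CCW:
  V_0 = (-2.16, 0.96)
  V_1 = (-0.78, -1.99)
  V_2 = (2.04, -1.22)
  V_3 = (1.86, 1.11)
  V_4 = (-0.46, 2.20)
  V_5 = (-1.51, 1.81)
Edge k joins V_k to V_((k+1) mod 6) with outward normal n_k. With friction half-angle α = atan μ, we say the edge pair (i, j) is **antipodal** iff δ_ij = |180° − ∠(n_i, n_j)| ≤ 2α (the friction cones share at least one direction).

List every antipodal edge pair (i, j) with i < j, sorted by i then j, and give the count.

α = atan 0.15 = 8.53°;  2α = 17.06°
n_0 = (-0.9058, -0.4237)
n_1 = (+0.2634, -0.9647)
n_2 = (+0.9970, +0.0770)
n_3 = (+0.4252, +0.9051)
n_4 = (-0.3482, +0.9374)
n_5 = (-0.7944, +0.6075)
  (0,1): δ = 99.80°  ·
  (0,2): δ = 20.65°  ·
  (0,3): δ = 39.76°  ·
  (0,4): δ = 85.31°  ·
  (0,5): δ = 117.52°  ·
  (1,2): δ = 100.85°  ·
  (1,3): δ = 40.44°  ·
  (1,4): δ = 5.10°  ✓
  (1,5): δ = 37.32°  ·
  (2,3): δ = 119.58°  ·
  (2,4): δ = 74.04°  ·
  (2,5): δ = 41.82°  ·
  (3,4): δ = 134.46°  ·
  (3,5): δ = 102.24°  ·
  (4,5): δ = 147.78°  ·
antipodal pairs: 1

count = 1; pairs: (1,4)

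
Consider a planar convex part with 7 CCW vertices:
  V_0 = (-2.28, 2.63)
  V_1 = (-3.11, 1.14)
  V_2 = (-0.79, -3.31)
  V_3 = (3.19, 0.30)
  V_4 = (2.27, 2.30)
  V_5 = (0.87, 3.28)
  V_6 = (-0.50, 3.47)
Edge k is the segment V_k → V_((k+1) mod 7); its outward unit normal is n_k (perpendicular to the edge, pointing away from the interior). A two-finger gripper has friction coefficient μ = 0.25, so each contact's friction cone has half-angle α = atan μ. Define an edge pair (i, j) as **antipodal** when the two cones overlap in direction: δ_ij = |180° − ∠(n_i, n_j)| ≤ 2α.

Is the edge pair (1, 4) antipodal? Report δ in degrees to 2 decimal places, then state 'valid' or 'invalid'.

δ = 27.47°, valid

α = atan 0.25 = 14.04°;  2α = 28.07°
edge 1: e_1 = (+2.32, -4.45);  n_1 = (-0.8867, -0.4623)
edge 4: e_4 = (-1.40, +0.98);  n_4 = (+0.5735, +0.8192)
∠(n_1, n_4) = 152.53°
δ = |180° − 152.53°| = 27.47°
27.47° ≤ 2α = 28.07°  →  valid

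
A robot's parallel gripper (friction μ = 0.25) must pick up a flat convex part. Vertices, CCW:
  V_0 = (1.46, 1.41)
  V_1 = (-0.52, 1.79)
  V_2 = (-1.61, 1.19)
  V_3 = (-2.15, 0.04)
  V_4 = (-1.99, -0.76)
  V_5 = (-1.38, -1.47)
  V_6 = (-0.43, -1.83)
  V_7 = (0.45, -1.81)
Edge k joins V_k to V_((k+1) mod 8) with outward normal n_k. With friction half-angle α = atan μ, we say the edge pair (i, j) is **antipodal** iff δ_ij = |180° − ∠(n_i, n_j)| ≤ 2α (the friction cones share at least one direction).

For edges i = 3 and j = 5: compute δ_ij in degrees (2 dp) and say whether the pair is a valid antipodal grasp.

α = atan 0.25 = 14.04°;  2α = 28.07°
edge 3: e_3 = (+0.16, -0.80);  n_3 = (-0.9806, -0.1961)
edge 5: e_5 = (+0.95, -0.36);  n_5 = (-0.3544, -0.9351)
∠(n_3, n_5) = 57.94°
δ = |180° − 57.94°| = 122.06°
122.06° > 2α = 28.07°  →  invalid

δ = 122.06°, invalid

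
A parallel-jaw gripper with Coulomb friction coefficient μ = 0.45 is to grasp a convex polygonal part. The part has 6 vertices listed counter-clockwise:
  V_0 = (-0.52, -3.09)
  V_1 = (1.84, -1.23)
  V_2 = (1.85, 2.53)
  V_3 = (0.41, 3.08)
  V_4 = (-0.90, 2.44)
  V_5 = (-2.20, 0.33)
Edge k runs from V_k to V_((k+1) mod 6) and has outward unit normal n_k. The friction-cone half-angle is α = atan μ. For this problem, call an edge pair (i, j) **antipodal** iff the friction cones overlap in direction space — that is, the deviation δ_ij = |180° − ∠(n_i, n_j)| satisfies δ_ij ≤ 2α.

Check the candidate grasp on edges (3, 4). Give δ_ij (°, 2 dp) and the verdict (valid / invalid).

δ = 147.68°, invalid

α = atan 0.45 = 24.23°;  2α = 48.46°
edge 3: e_3 = (-1.31, -0.64);  n_3 = (-0.4390, +0.8985)
edge 4: e_4 = (-1.30, -2.11);  n_4 = (-0.8514, +0.5245)
∠(n_3, n_4) = 32.32°
δ = |180° − 32.32°| = 147.68°
147.68° > 2α = 48.46°  →  invalid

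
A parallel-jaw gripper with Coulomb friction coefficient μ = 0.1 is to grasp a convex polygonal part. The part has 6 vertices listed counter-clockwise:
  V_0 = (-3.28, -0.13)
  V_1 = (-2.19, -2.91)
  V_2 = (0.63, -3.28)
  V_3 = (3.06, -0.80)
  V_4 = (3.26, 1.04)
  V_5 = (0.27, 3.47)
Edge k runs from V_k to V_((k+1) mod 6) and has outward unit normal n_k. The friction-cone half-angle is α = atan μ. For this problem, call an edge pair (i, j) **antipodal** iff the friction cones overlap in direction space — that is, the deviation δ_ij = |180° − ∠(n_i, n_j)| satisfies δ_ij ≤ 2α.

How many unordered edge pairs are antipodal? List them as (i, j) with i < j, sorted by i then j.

count = 1; pairs: (2,5)

α = atan 0.1 = 5.71°;  2α = 11.42°
n_0 = (-0.9310, -0.3650)
n_1 = (-0.1301, -0.9915)
n_2 = (+0.7143, -0.6999)
n_3 = (+0.9941, -0.1081)
n_4 = (+0.6307, +0.7760)
n_5 = (-0.7120, +0.7021)
  (0,1): δ = 118.88°  ·
  (0,2): δ = 65.83°  ·
  (0,3): δ = 27.61°  ·
  (0,4): δ = 29.49°  ·
  (0,5): δ = 113.99°  ·
  (1,2): δ = 126.94°  ·
  (1,3): δ = 88.73°  ·
  (1,4): δ = 31.63°  ·
  (1,5): δ = 52.88°  ·
  (2,3): δ = 141.79°  ·
  (2,4): δ = 84.68°  ·
  (2,5): δ = 0.18°  ✓
  (3,4): δ = 122.90°  ·
  (3,5): δ = 38.40°  ·
  (4,5): δ = 95.50°  ·
antipodal pairs: 1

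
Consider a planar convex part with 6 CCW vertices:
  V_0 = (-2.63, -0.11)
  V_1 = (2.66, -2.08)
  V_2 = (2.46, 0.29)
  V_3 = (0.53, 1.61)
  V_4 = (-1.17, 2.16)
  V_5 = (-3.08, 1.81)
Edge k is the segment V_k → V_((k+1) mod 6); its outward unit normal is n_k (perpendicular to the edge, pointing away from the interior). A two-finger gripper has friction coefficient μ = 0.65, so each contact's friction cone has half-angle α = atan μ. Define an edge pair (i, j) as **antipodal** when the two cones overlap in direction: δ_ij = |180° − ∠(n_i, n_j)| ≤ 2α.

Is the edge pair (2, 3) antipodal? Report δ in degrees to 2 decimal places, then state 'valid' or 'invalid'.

α = atan 0.65 = 33.02°;  2α = 66.05°
edge 2: e_2 = (-1.93, +1.32);  n_2 = (+0.5645, +0.8254)
edge 3: e_3 = (-1.70, +0.55);  n_3 = (+0.3078, +0.9514)
∠(n_2, n_3) = 16.44°
δ = |180° − 16.44°| = 163.56°
163.56° > 2α = 66.05°  →  invalid

δ = 163.56°, invalid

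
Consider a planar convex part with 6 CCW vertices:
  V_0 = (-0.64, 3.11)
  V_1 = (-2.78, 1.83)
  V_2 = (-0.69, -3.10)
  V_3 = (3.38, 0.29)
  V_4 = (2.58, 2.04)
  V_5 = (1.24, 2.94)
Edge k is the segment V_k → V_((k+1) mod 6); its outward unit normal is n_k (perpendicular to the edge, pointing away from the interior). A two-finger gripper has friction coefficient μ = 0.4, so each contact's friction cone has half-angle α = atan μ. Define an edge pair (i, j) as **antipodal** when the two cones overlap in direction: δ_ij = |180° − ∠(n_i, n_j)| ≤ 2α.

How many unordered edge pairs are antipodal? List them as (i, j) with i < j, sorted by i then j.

α = atan 0.4 = 21.80°;  2α = 43.60°
n_0 = (-0.5133, +0.8582)
n_1 = (-0.9207, -0.3903)
n_2 = (+0.6400, -0.7684)
n_3 = (+0.9095, +0.4158)
n_4 = (+0.5576, +0.8301)
n_5 = (+0.0901, +0.9959)
  (0,1): δ = 97.91°  ·
  (0,2): δ = 8.91°  ✓
  (0,3): δ = 83.68°  ·
  (0,4): δ = 115.23°  ·
  (0,5): δ = 143.95°  ·
  (1,2): δ = 73.18°  ·
  (1,3): δ = 1.59°  ✓
  (1,4): δ = 33.14°  ✓
  (1,5): δ = 61.86°  ·
  (2,3): δ = 105.22°  ·
  (2,4): δ = 73.68°  ·
  (2,5): δ = 44.96°  ·
  (3,4): δ = 148.45°  ·
  (3,5): δ = 119.73°  ·
  (4,5): δ = 151.28°  ·
antipodal pairs: 3

count = 3; pairs: (0,2), (1,3), (1,4)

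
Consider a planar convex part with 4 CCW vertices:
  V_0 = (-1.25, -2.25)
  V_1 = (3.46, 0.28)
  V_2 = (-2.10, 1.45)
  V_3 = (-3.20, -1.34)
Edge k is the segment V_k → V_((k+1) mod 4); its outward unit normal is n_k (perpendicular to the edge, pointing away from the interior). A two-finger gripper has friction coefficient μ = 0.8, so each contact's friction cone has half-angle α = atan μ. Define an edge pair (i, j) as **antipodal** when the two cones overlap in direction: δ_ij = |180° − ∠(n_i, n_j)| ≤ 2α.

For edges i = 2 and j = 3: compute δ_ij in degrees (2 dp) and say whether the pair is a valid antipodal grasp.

δ = 93.50°, invalid

α = atan 0.8 = 38.66°;  2α = 77.32°
edge 2: e_2 = (-1.10, -2.79);  n_2 = (-0.9303, +0.3668)
edge 3: e_3 = (+1.95, -0.91);  n_3 = (-0.4229, -0.9062)
∠(n_2, n_3) = 86.50°
δ = |180° − 86.50°| = 93.50°
93.50° > 2α = 77.32°  →  invalid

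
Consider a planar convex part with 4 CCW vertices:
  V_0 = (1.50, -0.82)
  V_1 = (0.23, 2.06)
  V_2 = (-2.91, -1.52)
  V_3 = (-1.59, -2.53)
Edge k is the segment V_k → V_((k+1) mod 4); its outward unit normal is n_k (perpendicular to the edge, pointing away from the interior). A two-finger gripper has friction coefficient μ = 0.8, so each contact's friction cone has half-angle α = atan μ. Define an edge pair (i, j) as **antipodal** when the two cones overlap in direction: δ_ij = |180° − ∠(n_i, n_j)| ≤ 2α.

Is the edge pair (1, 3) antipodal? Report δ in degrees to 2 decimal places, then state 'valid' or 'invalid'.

δ = 19.79°, valid

α = atan 0.8 = 38.66°;  2α = 77.32°
edge 1: e_1 = (-3.14, -3.58);  n_1 = (-0.7518, +0.6594)
edge 3: e_3 = (+3.09, +1.71);  n_3 = (+0.4842, -0.8750)
∠(n_1, n_3) = 160.21°
δ = |180° − 160.21°| = 19.79°
19.79° ≤ 2α = 77.32°  →  valid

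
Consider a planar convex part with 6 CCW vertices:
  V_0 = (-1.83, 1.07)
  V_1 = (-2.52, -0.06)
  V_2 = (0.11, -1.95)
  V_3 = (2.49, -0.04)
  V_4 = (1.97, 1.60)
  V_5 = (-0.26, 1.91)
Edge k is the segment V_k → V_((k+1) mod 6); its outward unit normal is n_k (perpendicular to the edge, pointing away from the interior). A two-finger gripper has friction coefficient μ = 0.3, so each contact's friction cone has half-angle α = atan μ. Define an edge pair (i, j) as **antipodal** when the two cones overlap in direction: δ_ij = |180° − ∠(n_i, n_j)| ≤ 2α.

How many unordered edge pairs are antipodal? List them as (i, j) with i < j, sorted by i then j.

α = atan 0.3 = 16.70°;  2α = 33.40°
n_0 = (-0.8535, +0.5211)
n_1 = (-0.5836, -0.8121)
n_2 = (+0.6259, -0.7799)
n_3 = (+0.9532, +0.3022)
n_4 = (+0.1377, +0.9905)
n_5 = (-0.4718, +0.8817)
  (0,1): δ = 94.29°  ·
  (0,2): δ = 19.84°  ✓
  (0,3): δ = 49.00°  ·
  (0,4): δ = 113.49°  ·
  (0,5): δ = 149.56°  ·
  (1,2): δ = 105.55°  ·
  (1,3): δ = 36.71°  ·
  (1,4): δ = 27.79°  ✓
  (1,5): δ = 63.85°  ·
  (2,3): δ = 111.16°  ·
  (2,4): δ = 46.66°  ·
  (2,5): δ = 10.60°  ✓
  (3,4): δ = 115.51°  ·
  (3,5): δ = 79.44°  ·
  (4,5): δ = 143.94°  ·
antipodal pairs: 3

count = 3; pairs: (0,2), (1,4), (2,5)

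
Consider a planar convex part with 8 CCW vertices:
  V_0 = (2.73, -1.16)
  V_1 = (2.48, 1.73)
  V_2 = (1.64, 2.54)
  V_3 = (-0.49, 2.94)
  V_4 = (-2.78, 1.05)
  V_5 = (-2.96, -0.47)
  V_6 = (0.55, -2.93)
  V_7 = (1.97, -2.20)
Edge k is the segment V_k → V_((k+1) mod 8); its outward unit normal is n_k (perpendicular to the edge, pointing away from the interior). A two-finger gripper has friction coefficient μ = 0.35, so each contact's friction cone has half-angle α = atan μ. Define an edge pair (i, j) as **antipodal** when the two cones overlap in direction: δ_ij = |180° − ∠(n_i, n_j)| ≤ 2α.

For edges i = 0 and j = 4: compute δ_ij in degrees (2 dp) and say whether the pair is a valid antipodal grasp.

δ = 11.70°, valid

α = atan 0.35 = 19.29°;  2α = 38.58°
edge 0: e_0 = (-0.25, +2.89);  n_0 = (+0.9963, +0.0862)
edge 4: e_4 = (-0.18, -1.52);  n_4 = (-0.9931, +0.1176)
∠(n_0, n_4) = 168.30°
δ = |180° − 168.30°| = 11.70°
11.70° ≤ 2α = 38.58°  →  valid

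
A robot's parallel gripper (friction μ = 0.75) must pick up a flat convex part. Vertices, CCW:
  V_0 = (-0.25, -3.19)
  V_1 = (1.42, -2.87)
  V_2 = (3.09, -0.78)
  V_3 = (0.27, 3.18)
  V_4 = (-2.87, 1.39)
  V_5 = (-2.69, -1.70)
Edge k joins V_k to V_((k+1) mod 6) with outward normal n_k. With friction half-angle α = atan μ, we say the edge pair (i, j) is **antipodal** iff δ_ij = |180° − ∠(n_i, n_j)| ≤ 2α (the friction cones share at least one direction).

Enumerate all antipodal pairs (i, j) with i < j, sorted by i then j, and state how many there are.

α = atan 0.75 = 36.87°;  2α = 73.74°
n_0 = (+0.1882, -0.9821)
n_1 = (+0.7812, -0.6242)
n_2 = (+0.8146, +0.5801)
n_3 = (-0.4952, +0.8688)
n_4 = (-0.9983, -0.0582)
n_5 = (-0.5212, -0.8535)
  (0,1): δ = 139.47°  ·
  (0,2): δ = 65.39°  ✓
  (0,3): δ = 18.84°  ✓
  (0,4): δ = 82.49°  ·
  (0,5): δ = 137.74°  ·
  (1,2): δ = 105.92°  ·
  (1,3): δ = 21.69°  ✓
  (1,4): δ = 41.96°  ✓
  (1,5): δ = 97.22°  ·
  (2,3): δ = 95.77°  ·
  (2,4): δ = 32.12°  ✓
  (2,5): δ = 23.13°  ✓
  (3,4): δ = 116.35°  ·
  (3,5): δ = 61.10°  ✓
  (4,5): δ = 124.74°  ·
antipodal pairs: 7

count = 7; pairs: (0,2), (0,3), (1,3), (1,4), (2,4), (2,5), (3,5)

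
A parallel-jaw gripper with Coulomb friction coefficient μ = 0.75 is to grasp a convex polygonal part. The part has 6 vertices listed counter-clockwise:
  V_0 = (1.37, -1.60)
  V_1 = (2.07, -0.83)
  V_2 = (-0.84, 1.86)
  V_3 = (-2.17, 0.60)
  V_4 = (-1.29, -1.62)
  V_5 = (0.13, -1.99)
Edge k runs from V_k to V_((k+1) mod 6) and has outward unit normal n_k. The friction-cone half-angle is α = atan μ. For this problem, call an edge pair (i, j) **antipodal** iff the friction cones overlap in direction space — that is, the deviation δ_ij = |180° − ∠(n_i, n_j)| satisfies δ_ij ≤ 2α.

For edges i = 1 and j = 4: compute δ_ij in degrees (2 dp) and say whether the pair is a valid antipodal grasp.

δ = 28.15°, valid

α = atan 0.75 = 36.87°;  2α = 73.74°
edge 1: e_1 = (-2.91, +2.69);  n_1 = (+0.6788, +0.7343)
edge 4: e_4 = (+1.42, -0.37);  n_4 = (-0.2521, -0.9677)
∠(n_1, n_4) = 151.85°
δ = |180° − 151.85°| = 28.15°
28.15° ≤ 2α = 73.74°  →  valid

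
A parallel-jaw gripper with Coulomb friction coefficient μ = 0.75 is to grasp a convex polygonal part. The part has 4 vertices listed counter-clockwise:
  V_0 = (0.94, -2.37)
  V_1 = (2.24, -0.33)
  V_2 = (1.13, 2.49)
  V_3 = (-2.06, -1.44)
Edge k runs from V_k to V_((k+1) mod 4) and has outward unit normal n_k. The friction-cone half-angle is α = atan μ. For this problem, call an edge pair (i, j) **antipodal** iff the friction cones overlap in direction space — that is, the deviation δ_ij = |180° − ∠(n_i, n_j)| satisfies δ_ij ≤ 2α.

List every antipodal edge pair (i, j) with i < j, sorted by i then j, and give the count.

count = 4; pairs: (0,2), (1,2), (1,3), (2,3)

α = atan 0.75 = 36.87°;  2α = 73.74°
n_0 = (+0.8433, -0.5374)
n_1 = (+0.9305, +0.3663)
n_2 = (-0.7764, +0.6302)
n_3 = (-0.2961, -0.9552)
  (0,1): δ = 126.01°  ·
  (0,2): δ = 6.56°  ✓
  (0,3): δ = 105.28°  ·
  (1,2): δ = 60.55°  ✓
  (1,3): δ = 51.29°  ✓
  (2,3): δ = 68.16°  ✓
antipodal pairs: 4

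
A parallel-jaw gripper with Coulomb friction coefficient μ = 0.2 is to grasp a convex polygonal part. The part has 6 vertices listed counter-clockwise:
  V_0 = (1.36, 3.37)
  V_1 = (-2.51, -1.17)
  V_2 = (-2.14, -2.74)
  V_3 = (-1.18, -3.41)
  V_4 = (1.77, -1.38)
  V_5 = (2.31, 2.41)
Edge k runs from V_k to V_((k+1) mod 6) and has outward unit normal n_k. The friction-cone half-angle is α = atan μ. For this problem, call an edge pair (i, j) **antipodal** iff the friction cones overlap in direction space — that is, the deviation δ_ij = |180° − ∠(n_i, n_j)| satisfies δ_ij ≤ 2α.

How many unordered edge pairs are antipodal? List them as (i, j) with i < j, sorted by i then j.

α = atan 0.2 = 11.31°;  2α = 22.62°
n_0 = (-0.7610, +0.6487)
n_1 = (-0.9733, -0.2294)
n_2 = (-0.5723, -0.8200)
n_3 = (+0.5669, -0.8238)
n_4 = (+0.9900, -0.1411)
n_5 = (+0.7108, +0.7034)
  (0,1): δ = 126.29°  ·
  (0,2): δ = 84.47°  ·
  (0,3): δ = 15.02°  ✓
  (0,4): δ = 32.34°  ·
  (0,5): δ = 85.15°  ·
  (1,2): δ = 138.17°  ·
  (1,3): δ = 68.73°  ·
  (1,4): δ = 21.37°  ✓
  (1,5): δ = 31.44°  ·
  (2,3): δ = 110.55°  ·
  (2,4): δ = 63.20°  ·
  (2,5): δ = 10.39°  ✓
  (3,4): δ = 132.64°  ·
  (3,5): δ = 79.83°  ·
  (4,5): δ = 127.19°  ·
antipodal pairs: 3

count = 3; pairs: (0,3), (1,4), (2,5)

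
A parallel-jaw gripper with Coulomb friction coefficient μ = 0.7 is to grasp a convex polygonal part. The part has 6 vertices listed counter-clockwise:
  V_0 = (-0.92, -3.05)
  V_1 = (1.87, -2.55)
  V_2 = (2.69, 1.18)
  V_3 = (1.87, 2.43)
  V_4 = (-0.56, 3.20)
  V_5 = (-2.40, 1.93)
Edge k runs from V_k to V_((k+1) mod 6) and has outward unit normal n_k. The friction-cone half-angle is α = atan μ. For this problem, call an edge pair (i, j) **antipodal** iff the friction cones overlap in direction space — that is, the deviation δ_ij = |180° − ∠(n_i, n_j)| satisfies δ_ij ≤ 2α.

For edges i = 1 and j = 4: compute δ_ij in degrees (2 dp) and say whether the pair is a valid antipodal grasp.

α = atan 0.7 = 34.99°;  2α = 69.98°
edge 1: e_1 = (+0.82, +3.73);  n_1 = (+0.9767, -0.2147)
edge 4: e_4 = (-1.84, -1.27);  n_4 = (-0.5680, +0.8230)
∠(n_1, n_4) = 137.01°
δ = |180° − 137.01°| = 42.99°
42.99° ≤ 2α = 69.98°  →  valid

δ = 42.99°, valid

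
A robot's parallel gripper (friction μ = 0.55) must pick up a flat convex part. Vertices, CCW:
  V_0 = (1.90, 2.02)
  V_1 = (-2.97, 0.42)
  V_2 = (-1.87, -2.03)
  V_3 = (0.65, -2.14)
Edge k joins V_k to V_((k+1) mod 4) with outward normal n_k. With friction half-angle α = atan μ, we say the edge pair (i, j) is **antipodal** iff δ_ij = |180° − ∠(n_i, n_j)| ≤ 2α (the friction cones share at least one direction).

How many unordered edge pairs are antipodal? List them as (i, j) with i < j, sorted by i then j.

α = atan 0.55 = 28.81°;  2α = 57.62°
n_0 = (-0.3121, +0.9500)
n_1 = (-0.9123, -0.4096)
n_2 = (-0.0436, -0.9990)
n_3 = (+0.9577, -0.2878)
  (0,1): δ = 84.01°  ·
  (0,2): δ = 20.69°  ✓
  (0,3): δ = 55.09°  ✓
  (1,2): δ = 116.68°  ·
  (1,3): δ = 40.90°  ✓
  (2,3): δ = 104.23°  ·
antipodal pairs: 3

count = 3; pairs: (0,2), (0,3), (1,3)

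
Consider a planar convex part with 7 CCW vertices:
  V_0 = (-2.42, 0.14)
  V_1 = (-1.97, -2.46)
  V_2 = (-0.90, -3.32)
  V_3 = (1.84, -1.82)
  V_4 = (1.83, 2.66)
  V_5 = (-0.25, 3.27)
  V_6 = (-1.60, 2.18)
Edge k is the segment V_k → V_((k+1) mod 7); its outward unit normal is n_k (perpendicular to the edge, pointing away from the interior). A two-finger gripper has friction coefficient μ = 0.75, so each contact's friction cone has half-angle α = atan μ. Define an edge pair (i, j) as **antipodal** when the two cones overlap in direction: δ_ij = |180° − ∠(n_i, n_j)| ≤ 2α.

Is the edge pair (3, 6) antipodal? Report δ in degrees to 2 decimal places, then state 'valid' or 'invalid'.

δ = 22.03°, valid

α = atan 0.75 = 36.87°;  2α = 73.74°
edge 3: e_3 = (-0.01, +4.48);  n_3 = (+1.0000, +0.0022)
edge 6: e_6 = (-0.82, -2.04);  n_6 = (-0.9278, +0.3730)
∠(n_3, n_6) = 157.97°
δ = |180° − 157.97°| = 22.03°
22.03° ≤ 2α = 73.74°  →  valid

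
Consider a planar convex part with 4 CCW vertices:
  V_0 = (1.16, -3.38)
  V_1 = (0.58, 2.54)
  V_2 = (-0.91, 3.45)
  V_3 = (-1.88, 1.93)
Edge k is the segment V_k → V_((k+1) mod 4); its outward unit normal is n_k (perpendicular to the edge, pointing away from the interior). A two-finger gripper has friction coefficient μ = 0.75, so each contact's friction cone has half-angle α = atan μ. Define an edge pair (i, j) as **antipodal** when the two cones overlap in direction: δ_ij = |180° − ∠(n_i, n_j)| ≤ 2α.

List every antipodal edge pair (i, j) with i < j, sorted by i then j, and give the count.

α = atan 0.75 = 36.87°;  2α = 73.74°
n_0 = (+0.9952, +0.0975)
n_1 = (+0.5212, +0.8534)
n_2 = (-0.8430, +0.5380)
n_3 = (-0.8678, -0.4968)
  (0,1): δ = 127.01°  ·
  (0,2): δ = 38.14°  ✓
  (0,3): δ = 24.20°  ✓
  (1,2): δ = 91.13°  ·
  (1,3): δ = 28.79°  ✓
  (2,3): δ = 117.66°  ·
antipodal pairs: 3

count = 3; pairs: (0,2), (0,3), (1,3)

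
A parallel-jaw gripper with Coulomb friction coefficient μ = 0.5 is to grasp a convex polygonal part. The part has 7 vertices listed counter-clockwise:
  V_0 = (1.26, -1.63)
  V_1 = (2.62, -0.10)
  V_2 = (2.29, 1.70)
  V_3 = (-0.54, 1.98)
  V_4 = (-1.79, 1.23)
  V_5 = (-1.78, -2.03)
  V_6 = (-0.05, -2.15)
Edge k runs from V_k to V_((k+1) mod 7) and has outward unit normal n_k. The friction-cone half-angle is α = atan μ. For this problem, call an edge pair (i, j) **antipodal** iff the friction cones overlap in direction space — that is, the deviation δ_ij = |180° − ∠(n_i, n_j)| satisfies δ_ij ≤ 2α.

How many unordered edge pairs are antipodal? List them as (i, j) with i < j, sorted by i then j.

α = atan 0.5 = 26.57°;  2α = 53.13°
n_0 = (+0.7474, -0.6644)
n_1 = (+0.9836, +0.1803)
n_2 = (+0.0985, +0.9951)
n_3 = (-0.5145, +0.8575)
n_4 = (-1.0000, -0.0031)
n_5 = (-0.0692, -0.9976)
n_6 = (+0.3689, -0.9295)
  (0,1): δ = 127.98°  ·
  (0,2): δ = 54.02°  ·
  (0,3): δ = 17.40°  ✓
  (0,4): δ = 41.81°  ✓
  (0,5): δ = 127.67°  ·
  (0,6): δ = 153.28°  ·
  (1,2): δ = 106.04°  ·
  (1,3): δ = 69.43°  ·
  (1,4): δ = 10.21°  ✓
  (1,5): δ = 75.64°  ·
  (1,6): δ = 101.26°  ·
  (2,3): δ = 143.39°  ·
  (2,4): δ = 84.17°  ·
  (2,5): δ = 1.68°  ✓
  (2,6): δ = 27.30°  ✓
  (3,4): δ = 120.79°  ·
  (3,5): δ = 34.93°  ✓
  (3,6): δ = 9.31°  ✓
  (4,5): δ = 94.14°  ·
  (4,6): δ = 68.53°  ·
  (5,6): δ = 154.38°  ·
antipodal pairs: 7

count = 7; pairs: (0,3), (0,4), (1,4), (2,5), (2,6), (3,5), (3,6)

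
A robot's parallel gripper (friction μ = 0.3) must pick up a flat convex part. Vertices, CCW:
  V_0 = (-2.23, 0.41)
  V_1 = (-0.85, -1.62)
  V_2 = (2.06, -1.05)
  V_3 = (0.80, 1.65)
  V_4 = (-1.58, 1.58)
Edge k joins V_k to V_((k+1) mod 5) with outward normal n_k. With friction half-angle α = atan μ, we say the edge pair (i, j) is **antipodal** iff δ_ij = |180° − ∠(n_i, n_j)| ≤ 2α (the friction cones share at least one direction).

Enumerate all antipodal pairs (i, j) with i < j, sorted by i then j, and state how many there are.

count = 2; pairs: (0,2), (1,3)

α = atan 0.3 = 16.70°;  2α = 33.40°
n_0 = (-0.8270, -0.5622)
n_1 = (+0.1922, -0.9814)
n_2 = (+0.9062, +0.4229)
n_3 = (-0.0294, +0.9996)
n_4 = (-0.8742, +0.4856)
  (0,1): δ = 113.13°  ·
  (0,2): δ = 9.19°  ✓
  (0,3): δ = 57.48°  ·
  (0,4): δ = 116.74°  ·
  (1,2): δ = 76.07°  ·
  (1,3): δ = 9.40°  ✓
  (1,4): δ = 49.86°  ·
  (2,3): δ = 113.33°  ·
  (2,4): δ = 54.07°  ·
  (3,4): δ = 120.74°  ·
antipodal pairs: 2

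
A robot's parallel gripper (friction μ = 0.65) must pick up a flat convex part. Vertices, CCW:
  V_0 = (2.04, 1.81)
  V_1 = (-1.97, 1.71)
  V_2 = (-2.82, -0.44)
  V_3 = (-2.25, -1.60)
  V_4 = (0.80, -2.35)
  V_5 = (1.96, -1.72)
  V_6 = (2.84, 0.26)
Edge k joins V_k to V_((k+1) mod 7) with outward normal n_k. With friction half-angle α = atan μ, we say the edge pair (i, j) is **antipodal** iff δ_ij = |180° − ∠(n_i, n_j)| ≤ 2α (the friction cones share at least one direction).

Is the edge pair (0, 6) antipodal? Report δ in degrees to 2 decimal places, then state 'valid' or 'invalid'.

α = atan 0.65 = 33.02°;  2α = 66.05°
edge 0: e_0 = (-4.01, -0.10);  n_0 = (-0.0249, +0.9997)
edge 6: e_6 = (-0.80, +1.55);  n_6 = (+0.8886, +0.4586)
∠(n_0, n_6) = 64.13°
δ = |180° − 64.13°| = 115.87°
115.87° > 2α = 66.05°  →  invalid

δ = 115.87°, invalid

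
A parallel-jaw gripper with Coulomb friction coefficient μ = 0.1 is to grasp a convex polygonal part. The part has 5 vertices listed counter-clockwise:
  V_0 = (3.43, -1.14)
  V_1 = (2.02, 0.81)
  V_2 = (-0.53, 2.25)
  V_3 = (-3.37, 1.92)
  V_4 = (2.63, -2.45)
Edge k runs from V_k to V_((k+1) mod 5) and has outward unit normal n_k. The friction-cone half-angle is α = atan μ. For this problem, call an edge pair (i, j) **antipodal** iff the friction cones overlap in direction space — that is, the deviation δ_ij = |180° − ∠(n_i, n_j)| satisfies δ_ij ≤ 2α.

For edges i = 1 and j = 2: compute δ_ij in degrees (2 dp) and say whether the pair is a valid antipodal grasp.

δ = 143.92°, invalid

α = atan 0.1 = 5.71°;  2α = 11.42°
edge 1: e_1 = (-2.55, +1.44);  n_1 = (+0.4917, +0.8708)
edge 2: e_2 = (-2.84, -0.33);  n_2 = (-0.1154, +0.9933)
∠(n_1, n_2) = 36.08°
δ = |180° − 36.08°| = 143.92°
143.92° > 2α = 11.42°  →  invalid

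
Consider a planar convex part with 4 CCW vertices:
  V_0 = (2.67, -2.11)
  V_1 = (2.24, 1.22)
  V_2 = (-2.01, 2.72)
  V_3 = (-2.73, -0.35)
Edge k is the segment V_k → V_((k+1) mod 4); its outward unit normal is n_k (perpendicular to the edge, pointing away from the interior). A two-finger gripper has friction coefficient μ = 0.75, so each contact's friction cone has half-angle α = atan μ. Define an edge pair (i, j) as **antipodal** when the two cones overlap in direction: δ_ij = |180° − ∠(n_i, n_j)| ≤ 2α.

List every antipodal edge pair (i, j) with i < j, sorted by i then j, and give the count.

count = 3; pairs: (0,2), (0,3), (1,3)

α = atan 0.75 = 36.87°;  2α = 73.74°
n_0 = (+0.9918, +0.1281)
n_1 = (+0.3328, +0.9430)
n_2 = (-0.9736, +0.2283)
n_3 = (-0.3099, -0.9508)
  (0,1): δ = 116.80°  ·
  (0,2): δ = 20.56°  ✓
  (0,3): δ = 64.59°  ✓
  (1,2): δ = 83.76°  ·
  (1,3): δ = 1.39°  ✓
  (2,3): δ = 94.85°  ·
antipodal pairs: 3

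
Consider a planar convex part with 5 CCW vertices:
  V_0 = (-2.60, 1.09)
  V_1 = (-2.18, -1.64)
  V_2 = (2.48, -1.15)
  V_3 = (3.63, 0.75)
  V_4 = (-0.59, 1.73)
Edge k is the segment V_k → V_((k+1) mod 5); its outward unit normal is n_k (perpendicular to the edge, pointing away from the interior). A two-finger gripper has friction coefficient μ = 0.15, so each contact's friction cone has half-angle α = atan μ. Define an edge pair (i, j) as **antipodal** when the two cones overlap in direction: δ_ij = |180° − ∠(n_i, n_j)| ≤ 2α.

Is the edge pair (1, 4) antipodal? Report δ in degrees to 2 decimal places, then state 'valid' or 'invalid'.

α = atan 0.15 = 8.53°;  2α = 17.06°
edge 1: e_1 = (+4.66, +0.49);  n_1 = (+0.1046, -0.9945)
edge 4: e_4 = (-2.01, -0.64);  n_4 = (-0.3034, +0.9529)
∠(n_1, n_4) = 168.34°
δ = |180° − 168.34°| = 11.66°
11.66° ≤ 2α = 17.06°  →  valid

δ = 11.66°, valid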